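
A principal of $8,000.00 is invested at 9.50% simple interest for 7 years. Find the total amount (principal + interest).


Total amount formula: A = P(1 + rt) = P + P·r·t
Interest: I = P × r × t = $8,000.00 × 0.095 × 7 = $5,320.00
A = P + I = $8,000.00 + $5,320.00 = $13,320.00

A = P + I = P(1 + rt) = $13,320.00


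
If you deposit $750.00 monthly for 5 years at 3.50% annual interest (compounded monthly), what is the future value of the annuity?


Future value of an ordinary annuity: FV = PMT × ((1 + r)^n − 1) / r
Monthly rate r = 0.035/12 ≈ 0.00291667, n = 60
FV = $750.00 × ((1 + 0.035/12)^60 − 1) / (0.035/12)
FV = $750.00 × 65.466113
FV = $49,099.58

FV = PMT × ((1+r)^n - 1)/r = $49,099.58


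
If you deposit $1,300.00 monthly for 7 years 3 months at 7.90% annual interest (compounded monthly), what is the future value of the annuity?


Future value of an ordinary annuity: FV = PMT × ((1 + r)^n − 1) / r
Monthly rate r = 0.079/12 ≈ 0.00658333, n = 87
FV = $1,300.00 × ((1 + 0.079/12)^87 − 1) / (0.079/12)
FV = $1,300.00 × 116.933362
FV = $152,013.37

FV = PMT × ((1+r)^n - 1)/r = $152,013.37


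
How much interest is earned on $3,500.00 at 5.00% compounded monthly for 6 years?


Compound interest earned = final amount − principal.
A = P(1 + r/n)^(nt) = $3,500.00 × (1 + 0.05/12)^(12 × 6) = $4,721.56
Interest = A − P = $4,721.56 − $3,500.00 = $1,221.56

Interest = A - P = $1,221.56


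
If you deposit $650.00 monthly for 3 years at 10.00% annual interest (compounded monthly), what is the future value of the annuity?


Future value of an ordinary annuity: FV = PMT × ((1 + r)^n − 1) / r
Monthly rate r = 0.1/12 ≈ 0.00833333, n = 36
FV = $650.00 × ((1 + 0.1/12)^36 − 1) / (0.1/12)
FV = $650.00 × 41.781821
FV = $27,158.18

FV = PMT × ((1+r)^n - 1)/r = $27,158.18


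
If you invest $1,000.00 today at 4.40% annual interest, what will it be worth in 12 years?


Future value formula: FV = PV × (1 + r)^t
FV = $1,000.00 × (1 + 0.044)^12
FV = $1,000.00 × 1.676509
FV = $1,676.51

FV = PV × (1 + r)^t = $1,676.51


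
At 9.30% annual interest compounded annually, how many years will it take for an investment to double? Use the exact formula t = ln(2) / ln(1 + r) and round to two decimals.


Doubling condition: (1 + r)^t = 2
Take ln of both sides: t × ln(1 + r) = ln(2)
t = ln(2) / ln(1 + r)
t = 0.693147 / 0.088926
t = 7.79

t = ln(2) / ln(1 + r) = 7.79 years


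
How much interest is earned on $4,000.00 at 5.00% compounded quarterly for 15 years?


Compound interest earned = final amount − principal.
A = P(1 + r/n)^(nt) = $4,000.00 × (1 + 0.05/4)^(4 × 15) = $8,428.73
Interest = A − P = $8,428.73 − $4,000.00 = $4,428.73

Interest = A - P = $4,428.73


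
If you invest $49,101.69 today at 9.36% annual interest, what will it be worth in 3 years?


Future value formula: FV = PV × (1 + r)^t
FV = $49,101.69 × (1 + 0.0936)^3
FV = $49,101.69 × 1.3079029
FV = $64,220.24

FV = PV × (1 + r)^t = $64,220.24


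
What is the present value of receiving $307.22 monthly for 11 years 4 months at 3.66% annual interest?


Present value of an ordinary annuity: PV = PMT × (1 − (1 + r)^(−n)) / r
Monthly rate r = 0.0366/12 = 0.00305, n = 136
PV = $307.22 × (1 − (1 + 0.0366/12)^(−136)) / (0.0366/12)
PV = $307.22 × 111.183790
PV = $34,157.88

PV = PMT × (1-(1+r)^(-n))/r = $34,157.88


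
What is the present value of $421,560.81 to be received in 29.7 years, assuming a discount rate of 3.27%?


Present value formula: PV = FV / (1 + r)^t
PV = $421,560.81 / (1 + 0.0327)^29.7
PV = $421,560.81 / 2.6003575
PV = $162,116.48

PV = FV / (1 + r)^t = $162,116.48


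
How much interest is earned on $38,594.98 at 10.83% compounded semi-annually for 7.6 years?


Compound interest earned = final amount − principal.
A = P(1 + r/n)^(nt) = $38,594.98 × (1 + 0.1083/2)^(2 × 7.6) = $86,029.52
Interest = A − P = $86,029.52 − $38,594.98 = $47,434.54

Interest = A - P = $47,434.54


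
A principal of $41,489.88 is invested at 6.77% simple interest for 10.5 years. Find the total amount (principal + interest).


Total amount formula: A = P(1 + rt) = P + P·r·t
Interest: I = P × r × t = $41,489.88 × 0.0677 × 10.5 = $29,493.08
A = P + I = $41,489.88 + $29,493.08 = $70,982.96

A = P + I = P(1 + rt) = $70,982.96


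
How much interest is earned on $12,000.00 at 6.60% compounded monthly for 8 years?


Compound interest earned = final amount − principal.
A = P(1 + r/n)^(nt) = $12,000.00 × (1 + 0.066/12)^(12 × 8) = $20,317.04
Interest = A − P = $20,317.04 − $12,000.00 = $8,317.04

Interest = A - P = $8,317.04


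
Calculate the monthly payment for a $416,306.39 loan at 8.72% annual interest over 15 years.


Loan payment formula: PMT = PV × r / (1 − (1 + r)^(−n))
Monthly rate r = 0.0872/12 ≈ 0.00726667, n = 180 months
Denominator: 1 − (1 + 0.0872/12)^(−180) = 0.728358
PMT = $416,306.39 × (0.0872/12) / 0.728358
PMT = $4,153.40 per month

PMT = PV × r / (1-(1+r)^(-n)) = $4,153.40/month


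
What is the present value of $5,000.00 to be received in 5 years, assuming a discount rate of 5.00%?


Present value formula: PV = FV / (1 + r)^t
PV = $5,000.00 / (1 + 0.05)^5
PV = $5,000.00 / 1.276282
PV = $3,917.63

PV = FV / (1 + r)^t = $3,917.63


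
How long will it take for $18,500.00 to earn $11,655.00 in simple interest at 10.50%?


Rearrange the simple interest formula for t:
I = P × r × t  ⇒  t = I / (P × r)
t = $11,655.00 / ($18,500.00 × 0.105)
t = 6

t = I/(P×r) = 6 years


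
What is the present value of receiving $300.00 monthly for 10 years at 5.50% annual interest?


Present value of an ordinary annuity: PV = PMT × (1 − (1 + r)^(−n)) / r
Monthly rate r = 0.055/12 ≈ 0.00458333, n = 120
PV = $300.00 × (1 − (1 + 0.055/12)^(−120)) / (0.055/12)
PV = $300.00 × 92.143582
PV = $27,643.07

PV = PMT × (1-(1+r)^(-n))/r = $27,643.07


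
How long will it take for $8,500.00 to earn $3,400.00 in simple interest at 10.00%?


Rearrange the simple interest formula for t:
I = P × r × t  ⇒  t = I / (P × r)
t = $3,400.00 / ($8,500.00 × 0.1)
t = 4

t = I/(P×r) = 4 years


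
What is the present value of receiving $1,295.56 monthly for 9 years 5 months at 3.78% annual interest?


Present value of an ordinary annuity: PV = PMT × (1 − (1 + r)^(−n)) / r
Monthly rate r = 0.0378/12 = 0.00315, n = 113
PV = $1,295.56 × (1 − (1 + 0.0378/12)^(−113)) / (0.0378/12)
PV = $1,295.56 × 94.952492
PV = $123,016.65

PV = PMT × (1-(1+r)^(-n))/r = $123,016.65


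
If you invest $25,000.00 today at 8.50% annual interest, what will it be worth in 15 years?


Future value formula: FV = PV × (1 + r)^t
FV = $25,000.00 × (1 + 0.085)^15
FV = $25,000.00 × 3.3997429
FV = $84,993.57

FV = PV × (1 + r)^t = $84,993.57


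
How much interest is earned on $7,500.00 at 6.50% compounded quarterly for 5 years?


Compound interest earned = final amount − principal.
A = P(1 + r/n)^(nt) = $7,500.00 × (1 + 0.065/4)^(4 × 5) = $10,353.15
Interest = A − P = $10,353.15 − $7,500.00 = $2,853.15

Interest = A - P = $2,853.15


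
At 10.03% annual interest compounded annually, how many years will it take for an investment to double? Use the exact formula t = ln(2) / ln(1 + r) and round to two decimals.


Doubling condition: (1 + r)^t = 2
Take ln of both sides: t × ln(1 + r) = ln(2)
t = ln(2) / ln(1 + r)
t = 0.693147 / 0.095583
t = 7.25

t = ln(2) / ln(1 + r) = 7.25 years


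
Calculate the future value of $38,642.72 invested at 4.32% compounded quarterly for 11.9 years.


Compound interest formula: A = P(1 + r/n)^(nt)
A = $38,642.72 × (1 + 0.0432/4)^(4 × 11.9)
Growth factor: (1 + 0.0432/4)^47.6 = 1.6674972
A = $38,642.72 × 1.6674972
A = $64,436.63

A = P(1 + r/n)^(nt) = $64,436.63


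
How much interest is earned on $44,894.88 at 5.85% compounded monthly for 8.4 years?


Compound interest earned = final amount − principal.
A = P(1 + r/n)^(nt) = $44,894.88 × (1 + 0.0585/12)^(12 × 8.4) = $73,297.75
Interest = A − P = $73,297.75 − $44,894.88 = $28,402.87

Interest = A - P = $28,402.87


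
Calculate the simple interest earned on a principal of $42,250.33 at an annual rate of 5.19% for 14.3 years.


Simple interest formula: I = P × r × t
I = $42,250.33 × 0.0519 × 14.3
I = $31,356.93

I = P × r × t = $31,356.93


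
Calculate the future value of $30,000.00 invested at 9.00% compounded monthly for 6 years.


Compound interest formula: A = P(1 + r/n)^(nt)
A = $30,000.00 × (1 + 0.09/12)^(12 × 6)
Growth factor: (1 + 0.09/12)^72 = 1.7125527
A = $30,000.00 × 1.7125527
A = $51,376.58

A = P(1 + r/n)^(nt) = $51,376.58


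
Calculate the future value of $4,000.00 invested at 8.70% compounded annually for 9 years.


Compound interest formula: A = P(1 + r/n)^(nt)
A = $4,000.00 × (1 + 0.087/1)^(1 × 9)
Growth factor: (1 + 0.087/1)^9 = 2.118683
A = $4,000.00 × 2.118683
A = $8,474.73

A = P(1 + r/n)^(nt) = $8,474.73


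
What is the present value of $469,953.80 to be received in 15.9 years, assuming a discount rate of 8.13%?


Present value formula: PV = FV / (1 + r)^t
PV = $469,953.80 / (1 + 0.0813)^15.9
PV = $469,953.80 / 3.4653302
PV = $135,615.88

PV = FV / (1 + r)^t = $135,615.88


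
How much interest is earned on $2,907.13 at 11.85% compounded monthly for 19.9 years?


Compound interest earned = final amount − principal.
A = P(1 + r/n)^(nt) = $2,907.13 × (1 + 0.1185/12)^(12 × 19.9) = $30,378.92
Interest = A − P = $30,378.92 − $2,907.13 = $27,471.79

Interest = A - P = $27,471.79


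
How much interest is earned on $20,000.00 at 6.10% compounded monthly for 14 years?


Compound interest earned = final amount − principal.
A = P(1 + r/n)^(nt) = $20,000.00 × (1 + 0.061/12)^(12 × 14) = $46,878.96
Interest = A − P = $46,878.96 − $20,000.00 = $26,878.96

Interest = A - P = $26,878.96


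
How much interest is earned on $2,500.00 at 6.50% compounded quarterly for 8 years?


Compound interest earned = final amount − principal.
A = P(1 + r/n)^(nt) = $2,500.00 × (1 + 0.065/4)^(4 × 8) = $4,187.53
Interest = A − P = $4,187.53 − $2,500.00 = $1,687.53

Interest = A - P = $1,687.53


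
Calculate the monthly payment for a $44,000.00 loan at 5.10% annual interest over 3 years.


Loan payment formula: PMT = PV × r / (1 − (1 + r)^(−n))
Monthly rate r = 0.051/12 = 0.00425, n = 36 months
Denominator: 1 − (1 + 0.051/12)^(−36) = 0.141592
PMT = $44,000.00 × (0.051/12) / 0.141592
PMT = $1,320.70 per month

PMT = PV × r / (1-(1+r)^(-n)) = $1,320.70/month


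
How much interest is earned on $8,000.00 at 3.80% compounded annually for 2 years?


Compound interest earned = final amount − principal.
A = P(1 + r/n)^(nt) = $8,000.00 × (1 + 0.038/1)^(1 × 2) = $8,619.55
Interest = A − P = $8,619.55 − $8,000.00 = $619.55

Interest = A - P = $619.55


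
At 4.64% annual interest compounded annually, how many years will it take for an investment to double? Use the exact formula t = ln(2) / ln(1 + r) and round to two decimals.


Doubling condition: (1 + r)^t = 2
Take ln of both sides: t × ln(1 + r) = ln(2)
t = ln(2) / ln(1 + r)
t = 0.693147 / 0.045356
t = 15.28

t = ln(2) / ln(1 + r) = 15.28 years


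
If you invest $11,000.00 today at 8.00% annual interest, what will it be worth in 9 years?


Future value formula: FV = PV × (1 + r)^t
FV = $11,000.00 × (1 + 0.08)^9
FV = $11,000.00 × 1.9990046
FV = $21,989.05

FV = PV × (1 + r)^t = $21,989.05


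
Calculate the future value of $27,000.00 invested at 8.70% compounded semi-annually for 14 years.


Compound interest formula: A = P(1 + r/n)^(nt)
A = $27,000.00 × (1 + 0.087/2)^(2 × 14)
Growth factor: (1 + 0.087/2)^28 = 3.2944938
A = $27,000.00 × 3.2944938
A = $88,951.33

A = P(1 + r/n)^(nt) = $88,951.33


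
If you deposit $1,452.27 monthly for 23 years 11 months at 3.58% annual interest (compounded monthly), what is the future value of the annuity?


Future value of an ordinary annuity: FV = PMT × ((1 + r)^n − 1) / r
Monthly rate r = 0.0358/12 ≈ 0.00298333, n = 287
FV = $1,452.27 × ((1 + 0.0358/12)^287 − 1) / (0.0358/12)
FV = $1,452.27 × 452.928949
FV = $657,775.12

FV = PMT × ((1+r)^n - 1)/r = $657,775.12


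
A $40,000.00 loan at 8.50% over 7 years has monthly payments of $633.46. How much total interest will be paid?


Total paid over the life of the loan = PMT × n.
Total paid = $633.46 × 84 = $53,210.64
Total interest = total paid − principal = $53,210.64 − $40,000.00 = $13,210.64

Total interest = (PMT × n) - PV = $13,210.64


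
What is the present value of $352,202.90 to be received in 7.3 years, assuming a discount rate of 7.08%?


Present value formula: PV = FV / (1 + r)^t
PV = $352,202.90 / (1 + 0.0708)^7.3
PV = $352,202.90 / 1.64767308
PV = $213,757.76

PV = FV / (1 + r)^t = $213,757.76


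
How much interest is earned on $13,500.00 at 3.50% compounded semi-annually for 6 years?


Compound interest earned = final amount − principal.
A = P(1 + r/n)^(nt) = $13,500.00 × (1 + 0.035/2)^(2 × 6) = $16,624.43
Interest = A − P = $16,624.43 − $13,500.00 = $3,124.43

Interest = A - P = $3,124.43


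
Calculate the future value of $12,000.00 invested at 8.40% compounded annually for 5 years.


Compound interest formula: A = P(1 + r/n)^(nt)
A = $12,000.00 × (1 + 0.084/1)^(1 × 5)
Growth factor: (1 + 0.084/1)^5 = 1.496740
A = $12,000.00 × 1.496740
A = $17,960.88

A = P(1 + r/n)^(nt) = $17,960.88


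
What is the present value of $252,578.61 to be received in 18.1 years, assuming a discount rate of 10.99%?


Present value formula: PV = FV / (1 + r)^t
PV = $252,578.61 / (1 + 0.1099)^18.1
PV = $252,578.61 / 6.6014253
PV = $38,261.22

PV = FV / (1 + r)^t = $38,261.22


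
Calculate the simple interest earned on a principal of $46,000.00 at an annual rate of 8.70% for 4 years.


Simple interest formula: I = P × r × t
I = $46,000.00 × 0.087 × 4
I = $16,008.00

I = P × r × t = $16,008.00


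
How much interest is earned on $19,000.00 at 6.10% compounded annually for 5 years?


Compound interest earned = final amount − principal.
A = P(1 + r/n)^(nt) = $19,000.00 × (1 + 0.061/1)^(1 × 5) = $25,546.45
Interest = A − P = $25,546.45 − $19,000.00 = $6,546.45

Interest = A - P = $6,546.45


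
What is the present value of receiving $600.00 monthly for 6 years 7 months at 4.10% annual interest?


Present value of an ordinary annuity: PV = PMT × (1 − (1 + r)^(−n)) / r
Monthly rate r = 0.041/12 ≈ 0.00341667, n = 79
PV = $600.00 × (1 − (1 + 0.041/12)^(−79)) / (0.041/12)
PV = $600.00 × 69.133340
PV = $41,480.00

PV = PMT × (1-(1+r)^(-n))/r = $41,480.00


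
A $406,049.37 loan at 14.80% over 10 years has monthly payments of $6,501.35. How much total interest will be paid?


Total paid over the life of the loan = PMT × n.
Total paid = $6,501.35 × 120 = $780,162.00
Total interest = total paid − principal = $780,162.00 − $406,049.37 = $374,112.63

Total interest = (PMT × n) - PV = $374,112.63


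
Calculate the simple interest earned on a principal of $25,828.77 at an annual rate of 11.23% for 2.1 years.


Simple interest formula: I = P × r × t
I = $25,828.77 × 0.1123 × 2.1
I = $6,091.20

I = P × r × t = $6,091.20


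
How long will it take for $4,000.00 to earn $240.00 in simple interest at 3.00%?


Rearrange the simple interest formula for t:
I = P × r × t  ⇒  t = I / (P × r)
t = $240.00 / ($4,000.00 × 0.03)
t = 2

t = I/(P×r) = 2 years


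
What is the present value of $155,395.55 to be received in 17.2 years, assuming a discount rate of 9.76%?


Present value formula: PV = FV / (1 + r)^t
PV = $155,395.55 / (1 + 0.0976)^17.2
PV = $155,395.55 / 4.961791
PV = $31,318.44

PV = FV / (1 + r)^t = $31,318.44


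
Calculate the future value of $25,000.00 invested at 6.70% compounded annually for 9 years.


Compound interest formula: A = P(1 + r/n)^(nt)
A = $25,000.00 × (1 + 0.067/1)^(1 × 9)
Growth factor: (1 + 0.067/1)^9 = 1.7925851
A = $25,000.00 × 1.7925851
A = $44,814.63

A = P(1 + r/n)^(nt) = $44,814.63


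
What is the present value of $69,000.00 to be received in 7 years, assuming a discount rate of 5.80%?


Present value formula: PV = FV / (1 + r)^t
PV = $69,000.00 / (1 + 0.058)^7
PV = $69,000.00 / 1.483883
PV = $46,499.62

PV = FV / (1 + r)^t = $46,499.62


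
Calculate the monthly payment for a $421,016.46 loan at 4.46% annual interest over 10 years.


Loan payment formula: PMT = PV × r / (1 − (1 + r)^(−n))
Monthly rate r = 0.0446/12 ≈ 0.00371667, n = 120 months
Denominator: 1 − (1 + 0.0446/12)^(−120) = 0.359287
PMT = $421,016.46 × (0.0446/12) / 0.359287
PMT = $4,355.23 per month

PMT = PV × r / (1-(1+r)^(-n)) = $4,355.23/month


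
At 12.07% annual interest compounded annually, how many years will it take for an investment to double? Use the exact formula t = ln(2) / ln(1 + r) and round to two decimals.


Doubling condition: (1 + r)^t = 2
Take ln of both sides: t × ln(1 + r) = ln(2)
t = ln(2) / ln(1 + r)
t = 0.693147 / 0.113953
t = 6.08

t = ln(2) / ln(1 + r) = 6.08 years


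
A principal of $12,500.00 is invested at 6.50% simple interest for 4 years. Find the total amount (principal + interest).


Total amount formula: A = P(1 + rt) = P + P·r·t
Interest: I = P × r × t = $12,500.00 × 0.065 × 4 = $3,250.00
A = P + I = $12,500.00 + $3,250.00 = $15,750.00

A = P + I = P(1 + rt) = $15,750.00


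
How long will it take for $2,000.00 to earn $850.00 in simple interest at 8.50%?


Rearrange the simple interest formula for t:
I = P × r × t  ⇒  t = I / (P × r)
t = $850.00 / ($2,000.00 × 0.085)
t = 5

t = I/(P×r) = 5 years


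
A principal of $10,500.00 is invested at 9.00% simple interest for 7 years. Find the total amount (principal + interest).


Total amount formula: A = P(1 + rt) = P + P·r·t
Interest: I = P × r × t = $10,500.00 × 0.09 × 7 = $6,615.00
A = P + I = $10,500.00 + $6,615.00 = $17,115.00

A = P + I = P(1 + rt) = $17,115.00


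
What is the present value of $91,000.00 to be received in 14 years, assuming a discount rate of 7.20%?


Present value formula: PV = FV / (1 + r)^t
PV = $91,000.00 / (1 + 0.072)^14
PV = $91,000.00 / 2.646836
PV = $34,380.67

PV = FV / (1 + r)^t = $34,380.67


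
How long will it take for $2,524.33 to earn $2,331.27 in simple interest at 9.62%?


Rearrange the simple interest formula for t:
I = P × r × t  ⇒  t = I / (P × r)
t = $2,331.27 / ($2,524.33 × 0.0962)
t = 9.6

t = I/(P×r) = 9.6 years


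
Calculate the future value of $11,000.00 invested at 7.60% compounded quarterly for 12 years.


Compound interest formula: A = P(1 + r/n)^(nt)
A = $11,000.00 × (1 + 0.076/4)^(4 × 12)
Growth factor: (1 + 0.076/4)^48 = 2.468089
A = $11,000.00 × 2.468089
A = $27,148.98

A = P(1 + r/n)^(nt) = $27,148.98


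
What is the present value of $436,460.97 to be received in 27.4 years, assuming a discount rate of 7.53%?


Present value formula: PV = FV / (1 + r)^t
PV = $436,460.97 / (1 + 0.0753)^27.4
PV = $436,460.97 / 7.3099145
PV = $59,708.08

PV = FV / (1 + r)^t = $59,708.08


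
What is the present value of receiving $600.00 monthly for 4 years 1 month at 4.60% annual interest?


Present value of an ordinary annuity: PV = PMT × (1 − (1 + r)^(−n)) / r
Monthly rate r = 0.046/12 ≈ 0.00383333, n = 49
PV = $600.00 × (1 − (1 + 0.046/12)^(−49)) / (0.046/12)
PV = $600.00 × 44.595528
PV = $26,757.32

PV = PMT × (1-(1+r)^(-n))/r = $26,757.32


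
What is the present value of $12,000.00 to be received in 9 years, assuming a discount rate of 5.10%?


Present value formula: PV = FV / (1 + r)^t
PV = $12,000.00 / (1 + 0.051)^9
PV = $12,000.00 / 1.564676
PV = $7,669.32

PV = FV / (1 + r)^t = $7,669.32


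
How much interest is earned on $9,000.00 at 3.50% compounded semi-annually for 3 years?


Compound interest earned = final amount − principal.
A = P(1 + r/n)^(nt) = $9,000.00 × (1 + 0.035/2)^(2 × 3) = $9,987.32
Interest = A − P = $9,987.32 − $9,000.00 = $987.32

Interest = A - P = $987.32


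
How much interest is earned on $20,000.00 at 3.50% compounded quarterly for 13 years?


Compound interest earned = final amount − principal.
A = P(1 + r/n)^(nt) = $20,000.00 × (1 + 0.035/4)^(4 × 13) = $31,461.14
Interest = A − P = $31,461.14 − $20,000.00 = $11,461.14

Interest = A - P = $11,461.14


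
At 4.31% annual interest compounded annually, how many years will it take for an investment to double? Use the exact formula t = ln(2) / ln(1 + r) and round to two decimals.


Doubling condition: (1 + r)^t = 2
Take ln of both sides: t × ln(1 + r) = ln(2)
t = ln(2) / ln(1 + r)
t = 0.693147 / 0.042197
t = 16.43

t = ln(2) / ln(1 + r) = 16.43 years


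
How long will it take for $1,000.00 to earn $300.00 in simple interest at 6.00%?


Rearrange the simple interest formula for t:
I = P × r × t  ⇒  t = I / (P × r)
t = $300.00 / ($1,000.00 × 0.06)
t = 5

t = I/(P×r) = 5 years


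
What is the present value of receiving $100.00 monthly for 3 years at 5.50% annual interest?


Present value of an ordinary annuity: PV = PMT × (1 − (1 + r)^(−n)) / r
Monthly rate r = 0.055/12 ≈ 0.00458333, n = 36
PV = $100.00 × (1 − (1 + 0.055/12)^(−36)) / (0.055/12)
PV = $100.00 × 33.117077
PV = $3,311.71

PV = PMT × (1-(1+r)^(-n))/r = $3,311.71


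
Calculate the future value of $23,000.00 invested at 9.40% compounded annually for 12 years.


Compound interest formula: A = P(1 + r/n)^(nt)
A = $23,000.00 × (1 + 0.094/1)^(1 × 12)
Growth factor: (1 + 0.094/1)^12 = 2.939056
A = $23,000.00 × 2.939056
A = $67,598.29

A = P(1 + r/n)^(nt) = $67,598.29


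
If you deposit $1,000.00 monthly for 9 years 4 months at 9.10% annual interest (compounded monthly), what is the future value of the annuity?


Future value of an ordinary annuity: FV = PMT × ((1 + r)^n − 1) / r
Monthly rate r = 0.091/12 ≈ 0.00758333, n = 112
FV = $1,000.00 × ((1 + 0.091/12)^112 − 1) / (0.091/12)
FV = $1,000.00 × 175.464778
FV = $175,464.78

FV = PMT × ((1+r)^n - 1)/r = $175,464.78


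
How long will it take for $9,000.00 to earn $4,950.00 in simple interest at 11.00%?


Rearrange the simple interest formula for t:
I = P × r × t  ⇒  t = I / (P × r)
t = $4,950.00 / ($9,000.00 × 0.11)
t = 5

t = I/(P×r) = 5 years


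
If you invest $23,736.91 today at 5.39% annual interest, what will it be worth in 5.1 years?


Future value formula: FV = PV × (1 + r)^t
FV = $23,736.91 × (1 + 0.0539)^5.1
FV = $23,736.91 × 1.307004
FV = $31,024.24

FV = PV × (1 + r)^t = $31,024.24


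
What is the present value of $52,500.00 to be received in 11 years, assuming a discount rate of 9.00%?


Present value formula: PV = FV / (1 + r)^t
PV = $52,500.00 / (1 + 0.09)^11
PV = $52,500.00 / 2.5804264
PV = $20,345.47

PV = FV / (1 + r)^t = $20,345.47


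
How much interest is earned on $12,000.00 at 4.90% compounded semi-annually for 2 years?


Compound interest earned = final amount − principal.
A = P(1 + r/n)^(nt) = $12,000.00 × (1 + 0.049/2)^(2 × 2) = $13,219.93
Interest = A − P = $13,219.93 − $12,000.00 = $1,219.93

Interest = A - P = $1,219.93


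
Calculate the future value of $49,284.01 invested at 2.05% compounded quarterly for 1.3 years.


Compound interest formula: A = P(1 + r/n)^(nt)
A = $49,284.01 × (1 + 0.0205/4)^(4 × 1.3)
Growth factor: (1 + 0.0205/4)^5.2 = 1.0269384
A = $49,284.01 × 1.0269384
A = $50,611.64

A = P(1 + r/n)^(nt) = $50,611.64


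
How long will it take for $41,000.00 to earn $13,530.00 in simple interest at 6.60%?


Rearrange the simple interest formula for t:
I = P × r × t  ⇒  t = I / (P × r)
t = $13,530.00 / ($41,000.00 × 0.066)
t = 5

t = I/(P×r) = 5 years


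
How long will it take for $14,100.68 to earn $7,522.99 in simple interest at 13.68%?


Rearrange the simple interest formula for t:
I = P × r × t  ⇒  t = I / (P × r)
t = $7,522.99 / ($14,100.68 × 0.1368)
t = 3.9

t = I/(P×r) = 3.9 years


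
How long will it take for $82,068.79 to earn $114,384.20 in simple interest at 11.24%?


Rearrange the simple interest formula for t:
I = P × r × t  ⇒  t = I / (P × r)
t = $114,384.20 / ($82,068.79 × 0.1124)
t = 12.4

t = I/(P×r) = 12.4 years


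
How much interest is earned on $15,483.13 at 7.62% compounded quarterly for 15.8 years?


Compound interest earned = final amount − principal.
A = P(1 + r/n)^(nt) = $15,483.13 × (1 + 0.0762/4)^(4 × 15.8) = $51,028.63
Interest = A − P = $51,028.63 − $15,483.13 = $35,545.50

Interest = A - P = $35,545.50


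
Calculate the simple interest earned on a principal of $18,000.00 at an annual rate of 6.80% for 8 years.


Simple interest formula: I = P × r × t
I = $18,000.00 × 0.068 × 8
I = $9,792.00

I = P × r × t = $9,792.00


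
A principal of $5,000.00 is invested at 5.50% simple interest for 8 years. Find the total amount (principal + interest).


Total amount formula: A = P(1 + rt) = P + P·r·t
Interest: I = P × r × t = $5,000.00 × 0.055 × 8 = $2,200.00
A = P + I = $5,000.00 + $2,200.00 = $7,200.00

A = P + I = P(1 + rt) = $7,200.00


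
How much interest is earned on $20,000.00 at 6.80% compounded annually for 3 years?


Compound interest earned = final amount − principal.
A = P(1 + r/n)^(nt) = $20,000.00 × (1 + 0.068/1)^(1 × 3) = $24,363.73
Interest = A − P = $24,363.73 − $20,000.00 = $4,363.73

Interest = A - P = $4,363.73


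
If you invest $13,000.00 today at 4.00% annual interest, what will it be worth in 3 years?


Future value formula: FV = PV × (1 + r)^t
FV = $13,000.00 × (1 + 0.04)^3
FV = $13,000.00 × 1.124864
FV = $14,623.23

FV = PV × (1 + r)^t = $14,623.23


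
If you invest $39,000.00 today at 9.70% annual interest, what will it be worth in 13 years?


Future value formula: FV = PV × (1 + r)^t
FV = $39,000.00 × (1 + 0.097)^13
FV = $39,000.00 × 3.3318555
FV = $129,942.36

FV = PV × (1 + r)^t = $129,942.36


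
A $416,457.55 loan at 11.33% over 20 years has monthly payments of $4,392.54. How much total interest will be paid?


Total paid over the life of the loan = PMT × n.
Total paid = $4,392.54 × 240 = $1,054,209.60
Total interest = total paid − principal = $1,054,209.60 − $416,457.55 = $637,752.05

Total interest = (PMT × n) - PV = $637,752.05


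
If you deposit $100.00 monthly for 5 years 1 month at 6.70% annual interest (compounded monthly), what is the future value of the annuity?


Future value of an ordinary annuity: FV = PMT × ((1 + r)^n − 1) / r
Monthly rate r = 0.067/12 ≈ 0.00558333, n = 61
FV = $100.00 × ((1 + 0.067/12)^61 − 1) / (0.067/12)
FV = $100.00 × 72.436365
FV = $7,243.64

FV = PMT × ((1+r)^n - 1)/r = $7,243.64


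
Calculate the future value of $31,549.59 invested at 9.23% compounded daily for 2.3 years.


Compound interest formula: A = P(1 + r/n)^(nt)
A = $31,549.59 × (1 + 0.0923/365)^(365 × 2.3)
Growth factor: (1 + 0.0923/365)^839.5 = 1.236473
A = $31,549.59 × 1.236473
A = $39,010.22

A = P(1 + r/n)^(nt) = $39,010.22


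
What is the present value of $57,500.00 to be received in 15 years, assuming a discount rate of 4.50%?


Present value formula: PV = FV / (1 + r)^t
PV = $57,500.00 / (1 + 0.045)^15
PV = $57,500.00 / 1.935282
PV = $29,711.43

PV = FV / (1 + r)^t = $29,711.43


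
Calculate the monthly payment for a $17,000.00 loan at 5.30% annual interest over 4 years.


Loan payment formula: PMT = PV × r / (1 − (1 + r)^(−n))
Monthly rate r = 0.053/12 ≈ 0.00441667, n = 48 months
Denominator: 1 − (1 + 0.053/12)^(−48) = 0.190658
PMT = $17,000.00 × (0.053/12) / 0.190658
PMT = $393.81 per month

PMT = PV × r / (1-(1+r)^(-n)) = $393.81/month


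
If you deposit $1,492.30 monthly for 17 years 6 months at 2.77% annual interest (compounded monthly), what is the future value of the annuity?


Future value of an ordinary annuity: FV = PMT × ((1 + r)^n − 1) / r
Monthly rate r = 0.0277/12 ≈ 0.00230833, n = 210
FV = $1,492.30 × ((1 + 0.0277/12)^210 − 1) / (0.0277/12)
FV = $1,492.30 × 269.831998
FV = $402,670.29

FV = PMT × ((1+r)^n - 1)/r = $402,670.29


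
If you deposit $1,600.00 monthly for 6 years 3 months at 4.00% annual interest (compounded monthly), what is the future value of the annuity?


Future value of an ordinary annuity: FV = PMT × ((1 + r)^n − 1) / r
Monthly rate r = 0.04/12 ≈ 0.00333333, n = 75
FV = $1,600.00 × ((1 + 0.04/12)^75 − 1) / (0.04/12)
FV = $1,600.00 × 85.047511
FV = $136,076.02

FV = PMT × ((1+r)^n - 1)/r = $136,076.02


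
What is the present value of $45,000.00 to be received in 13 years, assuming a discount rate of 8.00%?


Present value formula: PV = FV / (1 + r)^t
PV = $45,000.00 / (1 + 0.08)^13
PV = $45,000.00 / 2.7196237
PV = $16,546.41

PV = FV / (1 + r)^t = $16,546.41


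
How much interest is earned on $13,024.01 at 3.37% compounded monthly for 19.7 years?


Compound interest earned = final amount − principal.
A = P(1 + r/n)^(nt) = $13,024.01 × (1 + 0.0337/12)^(12 × 19.7) = $25,273.44
Interest = A − P = $25,273.44 − $13,024.01 = $12,249.43

Interest = A - P = $12,249.43


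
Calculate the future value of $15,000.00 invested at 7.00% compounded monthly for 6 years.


Compound interest formula: A = P(1 + r/n)^(nt)
A = $15,000.00 × (1 + 0.07/12)^(12 × 6)
Growth factor: (1 + 0.07/12)^72 = 1.5201055
A = $15,000.00 × 1.5201055
A = $22,801.58

A = P(1 + r/n)^(nt) = $22,801.58


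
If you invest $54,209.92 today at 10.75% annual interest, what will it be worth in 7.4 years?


Future value formula: FV = PV × (1 + r)^t
FV = $54,209.92 × (1 + 0.1075)^7.4
FV = $54,209.92 × 2.128843
FV = $115,404.41

FV = PV × (1 + r)^t = $115,404.41


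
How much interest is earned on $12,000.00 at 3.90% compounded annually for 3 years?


Compound interest earned = final amount − principal.
A = P(1 + r/n)^(nt) = $12,000.00 × (1 + 0.039/1)^(1 × 3) = $13,459.47
Interest = A − P = $13,459.47 − $12,000.00 = $1,459.47

Interest = A - P = $1,459.47


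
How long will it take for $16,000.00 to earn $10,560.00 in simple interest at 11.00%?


Rearrange the simple interest formula for t:
I = P × r × t  ⇒  t = I / (P × r)
t = $10,560.00 / ($16,000.00 × 0.11)
t = 6

t = I/(P×r) = 6 years


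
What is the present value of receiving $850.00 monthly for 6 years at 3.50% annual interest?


Present value of an ordinary annuity: PV = PMT × (1 − (1 + r)^(−n)) / r
Monthly rate r = 0.035/12 ≈ 0.00291667, n = 72
PV = $850.00 × (1 − (1 + 0.035/12)^(−72)) / (0.035/12)
PV = $850.00 × 64.857585
PV = $55,128.95

PV = PMT × (1-(1+r)^(-n))/r = $55,128.95


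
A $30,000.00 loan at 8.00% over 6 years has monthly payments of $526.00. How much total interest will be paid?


Total paid over the life of the loan = PMT × n.
Total paid = $526.00 × 72 = $37,872.00
Total interest = total paid − principal = $37,872.00 − $30,000.00 = $7,872.00

Total interest = (PMT × n) - PV = $7,872.00


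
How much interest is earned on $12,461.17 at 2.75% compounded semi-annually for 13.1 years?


Compound interest earned = final amount − principal.
A = P(1 + r/n)^(nt) = $12,461.17 × (1 + 0.0275/2)^(2 × 13.1) = $17,821.63
Interest = A − P = $17,821.63 − $12,461.17 = $5,360.46

Interest = A - P = $5,360.46


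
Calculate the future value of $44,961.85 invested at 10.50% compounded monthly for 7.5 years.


Compound interest formula: A = P(1 + r/n)^(nt)
A = $44,961.85 × (1 + 0.105/12)^(12 × 7.5)
Growth factor: (1 + 0.105/12)^90 = 2.1903791
A = $44,961.85 × 2.1903791
A = $98,483.50

A = P(1 + r/n)^(nt) = $98,483.50


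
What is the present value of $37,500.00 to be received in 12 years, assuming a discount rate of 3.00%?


Present value formula: PV = FV / (1 + r)^t
PV = $37,500.00 / (1 + 0.03)^12
PV = $37,500.00 / 1.4257609
PV = $26,301.75

PV = FV / (1 + r)^t = $26,301.75


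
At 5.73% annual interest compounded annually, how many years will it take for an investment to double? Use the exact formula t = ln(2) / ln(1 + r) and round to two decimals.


Doubling condition: (1 + r)^t = 2
Take ln of both sides: t × ln(1 + r) = ln(2)
t = ln(2) / ln(1 + r)
t = 0.693147 / 0.055718
t = 12.44

t = ln(2) / ln(1 + r) = 12.44 years


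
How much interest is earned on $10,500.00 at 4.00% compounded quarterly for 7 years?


Compound interest earned = final amount − principal.
A = P(1 + r/n)^(nt) = $10,500.00 × (1 + 0.04/4)^(4 × 7) = $13,873.56
Interest = A − P = $13,873.56 − $10,500.00 = $3,373.56

Interest = A - P = $3,373.56


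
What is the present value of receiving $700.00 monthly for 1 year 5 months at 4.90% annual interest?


Present value of an ordinary annuity: PV = PMT × (1 − (1 + r)^(−n)) / r
Monthly rate r = 0.049/12 ≈ 0.00408333, n = 17
PV = $700.00 × (1 − (1 + 0.049/12)^(−17)) / (0.049/12)
PV = $700.00 × 16.391082
PV = $11,473.76

PV = PMT × (1-(1+r)^(-n))/r = $11,473.76


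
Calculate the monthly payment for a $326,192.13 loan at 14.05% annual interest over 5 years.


Loan payment formula: PMT = PV × r / (1 − (1 + r)^(−n))
Monthly rate r = 0.1405/12 ≈ 0.01170833, n = 60 months
Denominator: 1 − (1 + 0.1405/12)^(−60) = 0.502629
PMT = $326,192.13 × (0.1405/12) / 0.502629
PMT = $7,598.38 per month

PMT = PV × r / (1-(1+r)^(-n)) = $7,598.38/month


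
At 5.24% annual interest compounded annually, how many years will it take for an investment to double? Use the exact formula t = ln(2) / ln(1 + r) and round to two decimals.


Doubling condition: (1 + r)^t = 2
Take ln of both sides: t × ln(1 + r) = ln(2)
t = ln(2) / ln(1 + r)
t = 0.693147 / 0.051073
t = 13.57

t = ln(2) / ln(1 + r) = 13.57 years


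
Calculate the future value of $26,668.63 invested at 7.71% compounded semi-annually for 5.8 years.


Compound interest formula: A = P(1 + r/n)^(nt)
A = $26,668.63 × (1 + 0.0771/2)^(2 × 5.8)
Growth factor: (1 + 0.0771/2)^11.6 = 1.550808
A = $26,668.63 × 1.550808
A = $41,357.92

A = P(1 + r/n)^(nt) = $41,357.92


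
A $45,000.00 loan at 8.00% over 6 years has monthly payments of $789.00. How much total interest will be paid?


Total paid over the life of the loan = PMT × n.
Total paid = $789.00 × 72 = $56,808.00
Total interest = total paid − principal = $56,808.00 − $45,000.00 = $11,808.00

Total interest = (PMT × n) - PV = $11,808.00


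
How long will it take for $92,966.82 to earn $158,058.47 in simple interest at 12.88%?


Rearrange the simple interest formula for t:
I = P × r × t  ⇒  t = I / (P × r)
t = $158,058.47 / ($92,966.82 × 0.1288)
t = 13.2

t = I/(P×r) = 13.2 years


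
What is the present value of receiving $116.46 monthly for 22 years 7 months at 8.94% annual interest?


Present value of an ordinary annuity: PV = PMT × (1 − (1 + r)^(−n)) / r
Monthly rate r = 0.0894/12 = 0.00745, n = 271
PV = $116.46 × (1 − (1 + 0.0894/12)^(−271)) / (0.0894/12)
PV = $116.46 × 116.269488
PV = $13,540.74

PV = PMT × (1-(1+r)^(-n))/r = $13,540.74


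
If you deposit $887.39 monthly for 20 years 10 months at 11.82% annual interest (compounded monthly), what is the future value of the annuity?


Future value of an ordinary annuity: FV = PMT × ((1 + r)^n − 1) / r
Monthly rate r = 0.1182/12 = 0.00985, n = 250
FV = $887.39 × ((1 + 0.1182/12)^250 − 1) / (0.1182/12)
FV = $887.39 × 1075.490057
FV = $954,379.12

FV = PMT × ((1+r)^n - 1)/r = $954,379.12


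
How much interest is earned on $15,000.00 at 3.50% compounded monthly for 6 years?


Compound interest earned = final amount − principal.
A = P(1 + r/n)^(nt) = $15,000.00 × (1 + 0.035/12)^(12 × 6) = $18,499.52
Interest = A − P = $18,499.52 − $15,000.00 = $3,499.52

Interest = A - P = $3,499.52


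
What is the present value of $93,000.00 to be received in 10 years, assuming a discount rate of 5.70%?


Present value formula: PV = FV / (1 + r)^t
PV = $93,000.00 / (1 + 0.057)^10
PV = $93,000.00 / 1.740804
PV = $53,423.59

PV = FV / (1 + r)^t = $53,423.59


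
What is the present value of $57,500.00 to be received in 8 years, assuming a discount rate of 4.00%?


Present value formula: PV = FV / (1 + r)^t
PV = $57,500.00 / (1 + 0.04)^8
PV = $57,500.00 / 1.368569
PV = $42,014.69

PV = FV / (1 + r)^t = $42,014.69


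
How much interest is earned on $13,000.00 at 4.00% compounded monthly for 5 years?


Compound interest earned = final amount − principal.
A = P(1 + r/n)^(nt) = $13,000.00 × (1 + 0.04/12)^(12 × 5) = $15,872.96
Interest = A − P = $15,872.96 − $13,000.00 = $2,872.96

Interest = A - P = $2,872.96


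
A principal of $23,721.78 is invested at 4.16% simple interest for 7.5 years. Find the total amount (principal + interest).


Total amount formula: A = P(1 + rt) = P + P·r·t
Interest: I = P × r × t = $23,721.78 × 0.0416 × 7.5 = $7,401.20
A = P + I = $23,721.78 + $7,401.20 = $31,122.98

A = P + I = P(1 + rt) = $31,122.98


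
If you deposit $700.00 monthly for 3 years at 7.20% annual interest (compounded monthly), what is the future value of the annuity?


Future value of an ordinary annuity: FV = PMT × ((1 + r)^n − 1) / r
Monthly rate r = 0.072/12 = 0.006, n = 36
FV = $700.00 × ((1 + 0.072/12)^36 − 1) / (0.072/12)
FV = $700.00 × 40.050268
FV = $28,035.19

FV = PMT × ((1+r)^n - 1)/r = $28,035.19


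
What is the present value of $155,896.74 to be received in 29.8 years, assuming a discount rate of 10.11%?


Present value formula: PV = FV / (1 + r)^t
PV = $155,896.74 / (1 + 0.1011)^29.8
PV = $155,896.74 / 17.637520
PV = $8,838.93

PV = FV / (1 + r)^t = $8,838.93


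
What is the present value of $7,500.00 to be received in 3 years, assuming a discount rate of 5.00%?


Present value formula: PV = FV / (1 + r)^t
PV = $7,500.00 / (1 + 0.05)^3
PV = $7,500.00 / 1.157625
PV = $6,478.78

PV = FV / (1 + r)^t = $6,478.78


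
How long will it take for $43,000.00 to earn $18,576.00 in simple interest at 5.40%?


Rearrange the simple interest formula for t:
I = P × r × t  ⇒  t = I / (P × r)
t = $18,576.00 / ($43,000.00 × 0.054)
t = 8

t = I/(P×r) = 8 years


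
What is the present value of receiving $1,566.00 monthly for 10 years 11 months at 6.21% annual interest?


Present value of an ordinary annuity: PV = PMT × (1 − (1 + r)^(−n)) / r
Monthly rate r = 0.0621/12 = 0.005175, n = 131
PV = $1,566.00 × (1 − (1 + 0.0621/12)^(−131)) / (0.0621/12)
PV = $1,566.00 × 94.964725
PV = $148,714.76

PV = PMT × (1-(1+r)^(-n))/r = $148,714.76


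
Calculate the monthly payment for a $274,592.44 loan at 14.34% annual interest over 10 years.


Loan payment formula: PMT = PV × r / (1 − (1 + r)^(−n))
Monthly rate r = 0.1434/12 = 0.01195, n = 120 months
Denominator: 1 − (1 + 0.1434/12)^(−120) = 0.759612
PMT = $274,592.44 × (0.1434/12) / 0.759612
PMT = $4,319.81 per month

PMT = PV × r / (1-(1+r)^(-n)) = $4,319.81/month


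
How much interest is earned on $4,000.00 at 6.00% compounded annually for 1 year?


Compound interest earned = final amount − principal.
A = P(1 + r/n)^(nt) = $4,000.00 × (1 + 0.06/1)^(1 × 1) = $4,240.00
Interest = A − P = $4,240.00 − $4,000.00 = $240.00

Interest = A - P = $240.00


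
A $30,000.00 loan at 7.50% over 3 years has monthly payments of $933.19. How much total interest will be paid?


Total paid over the life of the loan = PMT × n.
Total paid = $933.19 × 36 = $33,594.84
Total interest = total paid − principal = $33,594.84 − $30,000.00 = $3,594.84

Total interest = (PMT × n) - PV = $3,594.84


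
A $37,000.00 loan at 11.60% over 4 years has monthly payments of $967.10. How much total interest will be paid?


Total paid over the life of the loan = PMT × n.
Total paid = $967.10 × 48 = $46,420.80
Total interest = total paid − principal = $46,420.80 − $37,000.00 = $9,420.80

Total interest = (PMT × n) - PV = $9,420.80
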